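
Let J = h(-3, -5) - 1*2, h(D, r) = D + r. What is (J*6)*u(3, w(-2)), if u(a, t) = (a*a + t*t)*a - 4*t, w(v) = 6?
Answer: -6660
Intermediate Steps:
u(a, t) = -4*t + a*(a**2 + t**2) (u(a, t) = (a**2 + t**2)*a - 4*t = a*(a**2 + t**2) - 4*t = -4*t + a*(a**2 + t**2))
J = -10 (J = (-3 - 5) - 1*2 = -8 - 2 = -10)
(J*6)*u(3, w(-2)) = (-10*6)*(3**3 - 4*6 + 3*6**2) = -60*(27 - 24 + 3*36) = -60*(27 - 24 + 108) = -60*111 = -6660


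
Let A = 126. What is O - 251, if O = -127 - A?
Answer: -504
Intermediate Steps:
O = -253 (O = -127 - 1*126 = -127 - 126 = -253)
O - 251 = -253 - 251 = -504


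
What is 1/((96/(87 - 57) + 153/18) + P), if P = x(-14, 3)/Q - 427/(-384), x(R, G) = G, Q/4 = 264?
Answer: 21120/270649 ≈ 0.078035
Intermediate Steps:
Q = 1056 (Q = 4*264 = 1056)
P = 4709/4224 (P = 3/1056 - 427/(-384) = 3*(1/1056) - 427*(-1/384) = 1/352 + 427/384 = 4709/4224 ≈ 1.1148)
1/((96/(87 - 57) + 153/18) + P) = 1/((96/(87 - 57) + 153/18) + 4709/4224) = 1/((96/30 + 153*(1/18)) + 4709/4224) = 1/((96*(1/30) + 17/2) + 4709/4224) = 1/((16/5 + 17/2) + 4709/4224) = 1/(117/10 + 4709/4224) = 1/(270649/21120) = 21120/270649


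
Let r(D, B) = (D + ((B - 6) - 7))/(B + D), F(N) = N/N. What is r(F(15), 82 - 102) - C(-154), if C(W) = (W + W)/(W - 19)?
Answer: -316/3287 ≈ -0.096136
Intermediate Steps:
F(N) = 1
r(D, B) = (-13 + B + D)/(B + D) (r(D, B) = (D + ((-6 + B) - 7))/(B + D) = (D + (-13 + B))/(B + D) = (-13 + B + D)/(B + D))
C(W) = 2*W/(-19 + W) (C(W) = (2*W)/(-19 + W) = 2*W/(-19 + W))
r(F(15), 82 - 102) - C(-154) = (-13 + (82 - 102) + 1)/((82 - 102) + 1) - 2*(-154)/(-19 - 154) = (-13 - 20 + 1)/(-20 + 1) - 2*(-154)/(-173) = -32/(-19) - 2*(-154)*(-1)/173 = -1/19*(-32) - 1*308/173 = 32/19 - 308/173 = -316/3287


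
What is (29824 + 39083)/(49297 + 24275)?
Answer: 22969/24524 ≈ 0.93659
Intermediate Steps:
(29824 + 39083)/(49297 + 24275) = 68907/73572 = 68907*(1/73572) = 22969/24524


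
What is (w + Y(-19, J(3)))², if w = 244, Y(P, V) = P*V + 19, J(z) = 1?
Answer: 59536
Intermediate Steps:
Y(P, V) = 19 + P*V
(w + Y(-19, J(3)))² = (244 + (19 - 19*1))² = (244 + (19 - 19))² = (244 + 0)² = 244² = 59536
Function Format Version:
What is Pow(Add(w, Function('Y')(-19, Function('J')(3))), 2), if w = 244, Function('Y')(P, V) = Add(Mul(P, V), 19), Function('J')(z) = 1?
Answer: 59536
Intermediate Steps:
Function('Y')(P, V) = Add(19, Mul(P, V))
Pow(Add(w, Function('Y')(-19, Function('J')(3))), 2) = Pow(Add(244, Add(19, Mul(-19, 1))), 2) = Pow(Add(244, Add(19, -19)), 2) = Pow(Add(244, 0), 2) = Pow(244, 2) = 59536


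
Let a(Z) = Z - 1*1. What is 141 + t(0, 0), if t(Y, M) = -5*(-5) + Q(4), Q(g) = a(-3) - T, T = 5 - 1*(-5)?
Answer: 152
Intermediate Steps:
a(Z) = -1 + Z (a(Z) = Z - 1 = -1 + Z)
T = 10 (T = 5 + 5 = 10)
Q(g) = -14 (Q(g) = (-1 - 3) - 1*10 = -4 - 10 = -14)
t(Y, M) = 11 (t(Y, M) = -5*(-5) - 14 = 25 - 14 = 11)
141 + t(0, 0) = 141 + 11 = 152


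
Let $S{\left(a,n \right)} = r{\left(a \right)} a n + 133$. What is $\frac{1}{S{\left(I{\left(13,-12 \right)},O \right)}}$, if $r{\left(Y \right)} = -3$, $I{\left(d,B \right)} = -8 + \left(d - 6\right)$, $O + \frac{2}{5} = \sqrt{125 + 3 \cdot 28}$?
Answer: $\frac{3295}{387256} - \frac{75 \sqrt{209}}{387256} \approx 0.0057087$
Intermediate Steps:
$O = - \frac{2}{5} + \sqrt{209}$ ($O = - \frac{2}{5} + \sqrt{125 + 3 \cdot 28} = - \frac{2}{5} + \sqrt{125 + 84} = - \frac{2}{5} + \sqrt{209} \approx 14.057$)
$I{\left(d,B \right)} = -14 + d$ ($I{\left(d,B \right)} = -8 + \left(d - 6\right) = -8 + \left(-6 + d\right) = -14 + d$)
$S{\left(a,n \right)} = 133 - 3 a n$ ($S{\left(a,n \right)} = - 3 a n + 133 = 133 - 3 a n$)
$\frac{1}{S{\left(I{\left(13,-12 \right)},O \right)}} = \frac{1}{133 - 3 \left(-14 + 13\right) \left(- \frac{2}{5} + \sqrt{209}\right)} = \frac{1}{133 - - 3 \left(- \frac{2}{5} + \sqrt{209}\right)} = \frac{1}{133 - \left(\frac{6}{5} - 3 \sqrt{209}\right)} = \frac{1}{\frac{659}{5} + 3 \sqrt{209}}$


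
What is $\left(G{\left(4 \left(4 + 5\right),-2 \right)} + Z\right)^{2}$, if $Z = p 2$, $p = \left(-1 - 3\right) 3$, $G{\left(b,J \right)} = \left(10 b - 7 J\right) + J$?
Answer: $121104$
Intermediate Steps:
$G{\left(b,J \right)} = - 6 J + 10 b$ ($G{\left(b,J \right)} = \left(- 7 J + 10 b\right) + J = - 6 J + 10 b$)
$p = -12$ ($p = \left(-4\right) 3 = -12$)
$Z = -24$ ($Z = \left(-12\right) 2 = -24$)
$\left(G{\left(4 \left(4 + 5\right),-2 \right)} + Z\right)^{2} = \left(\left(\left(-6\right) \left(-2\right) + 10 \cdot 4 \left(4 + 5\right)\right) - 24\right)^{2} = \left(\left(12 + 10 \cdot 4 \cdot 9\right) - 24\right)^{2} = \left(\left(12 + 10 \cdot 36\right) - 24\right)^{2} = \left(\left(12 + 360\right) - 24\right)^{2} = \left(372 - 24\right)^{2} = 348^{2} = 121104$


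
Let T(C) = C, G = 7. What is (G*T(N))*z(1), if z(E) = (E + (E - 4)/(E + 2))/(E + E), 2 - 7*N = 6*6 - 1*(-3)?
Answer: 0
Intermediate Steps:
N = -37/7 (N = 2/7 - (6*6 - 1*(-3))/7 = 2/7 - (36 + 3)/7 = 2/7 - ⅐*39 = 2/7 - 39/7 = -37/7 ≈ -5.2857)
z(E) = (E + (-4 + E)/(2 + E))/(2*E) (z(E) = (E + (-4 + E)/(2 + E))/((2*E)) = (E + (-4 + E)/(2 + E))*(1/(2*E)) = (E + (-4 + E)/(2 + E))/(2*E))
(G*T(N))*z(1) = (7*(-37/7))*((½)*(-4 + 1² + 3*1)/(1*(2 + 1))) = -37*(-4 + 1 + 3)/(2*3) = -37*0/(2*3) = -37*0 = 0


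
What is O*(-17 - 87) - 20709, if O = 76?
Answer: -28613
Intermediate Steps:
O*(-17 - 87) - 20709 = 76*(-17 - 87) - 20709 = 76*(-104) - 20709 = -7904 - 20709 = -28613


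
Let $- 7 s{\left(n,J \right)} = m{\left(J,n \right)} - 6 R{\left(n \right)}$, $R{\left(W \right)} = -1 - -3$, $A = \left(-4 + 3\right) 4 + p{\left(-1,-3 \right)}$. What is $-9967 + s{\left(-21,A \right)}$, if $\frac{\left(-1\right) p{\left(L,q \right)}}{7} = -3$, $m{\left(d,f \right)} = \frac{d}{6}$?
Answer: $- \frac{418559}{42} \approx -9965.7$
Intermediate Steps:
$m{\left(d,f \right)} = \frac{d}{6}$ ($m{\left(d,f \right)} = d \frac{1}{6} = \frac{d}{6}$)
$p{\left(L,q \right)} = 21$ ($p{\left(L,q \right)} = \left(-7\right) \left(-3\right) = 21$)
$A = 17$ ($A = \left(-4 + 3\right) 4 + 21 = \left(-1\right) 4 + 21 = -4 + 21 = 17$)
$R{\left(W \right)} = 2$ ($R{\left(W \right)} = -1 + 3 = 2$)
$s{\left(n,J \right)} = \frac{12}{7} - \frac{J}{42}$ ($s{\left(n,J \right)} = - \frac{\frac{J}{6} - 12}{7} = - \frac{-12 + \frac{J}{6}}{7} = \frac{12}{7} - \frac{J}{42}$)
$-9967 + s{\left(-21,A \right)} = -9967 + \left(\frac{12}{7} - \frac{17}{42}\right) = -9967 + \frac{55}{42} = - \frac{418559}{42}$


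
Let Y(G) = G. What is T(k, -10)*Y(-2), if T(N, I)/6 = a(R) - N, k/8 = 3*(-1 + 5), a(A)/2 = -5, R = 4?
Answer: 1272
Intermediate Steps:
a(A) = -10 (a(A) = 2*(-5) = -10)
k = 96 (k = 8*(3*(-1 + 5)) = 8*(3*4) = 8*12 = 96)
T(N, I) = -60 - 6*N (T(N, I) = 6*(-10 - N) = -60 - 6*N)
T(k, -10)*Y(-2) = (-60 - 6*96)*(-2) = (-60 - 576)*(-2) = -636*(-2) = 1272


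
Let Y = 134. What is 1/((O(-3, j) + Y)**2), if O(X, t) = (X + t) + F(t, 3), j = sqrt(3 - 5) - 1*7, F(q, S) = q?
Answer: (117 + 2*I*sqrt(2))**(-2) ≈ 7.2923e-5 - 3.5278e-6*I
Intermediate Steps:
j = -7 + I*sqrt(2) (j = sqrt(-2) - 7 = I*sqrt(2) - 7 = -7 + I*sqrt(2) ≈ -7.0 + 1.4142*I)
O(X, t) = X + 2*t (O(X, t) = (X + t) + t = X + 2*t)
1/((O(-3, j) + Y)**2) = 1/(((-3 + 2*(-7 + I*sqrt(2))) + 134)**2) = 1/(((-3 + (-14 + 2*I*sqrt(2))) + 134)**2) = 1/(((-17 + 2*I*sqrt(2)) + 134)**2) = 1/((117 + 2*I*sqrt(2))**2) = (117 + 2*I*sqrt(2))**(-2)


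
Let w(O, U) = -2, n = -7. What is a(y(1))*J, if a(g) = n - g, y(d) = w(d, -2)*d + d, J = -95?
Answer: 570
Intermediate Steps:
y(d) = -d (y(d) = -2*d + d = -d)
a(g) = -7 - g
a(y(1))*J = (-7 - (-1))*(-95) = (-7 - 1*(-1))*(-95) = (-7 + 1)*(-95) = -6*(-95) = 570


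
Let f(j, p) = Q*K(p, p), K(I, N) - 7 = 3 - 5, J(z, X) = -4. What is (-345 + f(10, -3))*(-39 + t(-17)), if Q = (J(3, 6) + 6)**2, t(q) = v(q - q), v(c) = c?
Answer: 12675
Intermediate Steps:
t(q) = 0 (t(q) = q - q = 0)
K(I, N) = 5 (K(I, N) = 7 + (3 - 5) = 7 - 2 = 5)
Q = 4 (Q = (-4 + 6)**2 = 2**2 = 4)
f(j, p) = 20 (f(j, p) = 4*5 = 20)
(-345 + f(10, -3))*(-39 + t(-17)) = (-345 + 20)*(-39 + 0) = -325*(-39) = 12675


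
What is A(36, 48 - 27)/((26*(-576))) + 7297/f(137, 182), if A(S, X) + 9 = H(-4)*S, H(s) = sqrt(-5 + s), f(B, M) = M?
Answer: 467015/11648 - 3*I/416 ≈ 40.094 - 0.0072115*I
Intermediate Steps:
A(S, X) = -9 + 3*I*S (A(S, X) = -9 + sqrt(-5 - 4)*S = -9 + sqrt(-9)*S = -9 + (3*I)*S = -9 + 3*I*S)
A(36, 48 - 27)/((26*(-576))) + 7297/f(137, 182) = (-9 + 3*I*36)/((26*(-576))) + 7297/182 = (-9 + 108*I)/(-14976) + 7297*(1/182) = (-9 + 108*I)*(-1/14976) + 7297/182 = (1/1664 - 3*I/416) + 7297/182 = 467015/11648 - 3*I/416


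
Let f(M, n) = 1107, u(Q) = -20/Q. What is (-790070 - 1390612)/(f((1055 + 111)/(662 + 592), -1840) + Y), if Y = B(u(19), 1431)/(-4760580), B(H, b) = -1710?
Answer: -115347901284/58555153 ≈ -1969.9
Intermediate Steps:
Y = 57/158686 (Y = -1710/(-4760580) = -1710*(-1/4760580) = 57/158686 ≈ 0.00035920)
(-790070 - 1390612)/(f((1055 + 111)/(662 + 592), -1840) + Y) = (-790070 - 1390612)/(1107 + 57/158686) = -2180682/175665459/158686 = -2180682*158686/175665459 = -115347901284/58555153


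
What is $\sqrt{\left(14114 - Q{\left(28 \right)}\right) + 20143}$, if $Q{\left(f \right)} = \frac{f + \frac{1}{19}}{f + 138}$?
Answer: $\frac{\sqrt{340777225930}}{3154} \approx 185.09$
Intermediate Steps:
$Q{\left(f \right)} = \frac{\frac{1}{19} + f}{138 + f}$ ($Q{\left(f \right)} = \frac{f + \frac{1}{19}}{138 + f} = \frac{\frac{1}{19} + f}{138 + f}$)
$\sqrt{\left(14114 - Q{\left(28 \right)}\right) + 20143} = \sqrt{\left(14114 - \frac{\frac{1}{19} + 28}{138 + 28}\right) + 20143} = \sqrt{\left(14114 - \frac{1}{166} \cdot \frac{533}{19}\right) + 20143} = \sqrt{\left(14114 - \frac{533}{3154}\right) + 20143} = \sqrt{\frac{44515023}{3154} + 20143} = \sqrt{\frac{108046045}{3154}} = \frac{\sqrt{340777225930}}{3154}$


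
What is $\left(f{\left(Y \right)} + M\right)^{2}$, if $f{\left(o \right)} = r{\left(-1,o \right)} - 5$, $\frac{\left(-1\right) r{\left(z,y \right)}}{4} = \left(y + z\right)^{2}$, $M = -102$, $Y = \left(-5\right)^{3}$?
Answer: $4046359321$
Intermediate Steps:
$Y = -125$
$r{\left(z,y \right)} = - 4 \left(y + z\right)^{2}$
$f{\left(o \right)} = -5 - 4 \left(-1 + o\right)^{2}$ ($f{\left(o \right)} = - 4 \left(o - 1\right)^{2} - 5 = - 4 \left(-1 + o\right)^{2} - 5 = -5 - 4 \left(-1 + o\right)^{2}$)
$\left(f{\left(Y \right)} + M\right)^{2} = \left(\left(-5 - 4 \left(-1 - 125\right)^{2}\right) - 102\right)^{2} = \left(\left(-5 - 4 \left(-126\right)^{2}\right) - 102\right)^{2} = \left(\left(-5 - 63504\right) - 102\right)^{2} = \left(-63509 - 102\right)^{2} = \left(-63611\right)^{2} = 4046359321$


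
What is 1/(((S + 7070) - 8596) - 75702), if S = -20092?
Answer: -1/97320 ≈ -1.0275e-5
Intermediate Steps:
1/(((S + 7070) - 8596) - 75702) = 1/(((-20092 + 7070) - 8596) - 75702) = 1/((-13022 - 8596) - 75702) = 1/(-21618 - 75702) = 1/(-97320) = -1/97320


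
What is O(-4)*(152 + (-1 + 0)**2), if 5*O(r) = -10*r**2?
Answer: -4896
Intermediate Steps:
O(r) = -2*r**2 (O(r) = (-10*r**2)/5 = -2*r**2)
O(-4)*(152 + (-1 + 0)**2) = (-2*(-4)**2)*(152 + (-1 + 0)**2) = (-2*16)*(152 + (-1)**2) = -32*(152 + 1) = -32*153 = -4896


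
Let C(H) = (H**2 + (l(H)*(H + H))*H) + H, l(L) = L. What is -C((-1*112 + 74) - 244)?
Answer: 44772294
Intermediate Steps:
C(H) = H + H**2 + 2*H**3 (C(H) = (H**2 + (H*(H + H))*H) + H = (H**2 + (H*(2*H))*H) + H = (H**2 + (2*H**2)*H) + H = (H**2 + 2*H**3) + H = H + H**2 + 2*H**3)
-C((-1*112 + 74) - 244) = -((-1*112 + 74) - 244)*(1 + ((-1*112 + 74) - 244) + 2*((-1*112 + 74) - 244)**2) = -((-112 + 74) - 244)*(1 + ((-112 + 74) - 244) + 2*((-112 + 74) - 244)**2) = -(-38 - 244)*(1 + (-38 - 244) + 2*(-38 - 244)**2) = -(-282)*(1 - 282 + 2*(-282)**2) = -(-282)*(1 - 282 + 2*79524) = -(-282)*(1 - 282 + 159048) = -(-282)*158767 = -1*(-44772294) = 44772294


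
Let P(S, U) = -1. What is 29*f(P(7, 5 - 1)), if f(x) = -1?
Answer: -29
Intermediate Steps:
29*f(P(7, 5 - 1)) = 29*(-1) = -29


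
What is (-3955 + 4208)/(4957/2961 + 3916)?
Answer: 749133/11600233 ≈ 0.064579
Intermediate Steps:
(-3955 + 4208)/(4957/2961 + 3916) = 253/(4957*(1/2961) + 3916) = 253/(4957/2961 + 3916) = 253/(11600233/2961) = 253*(2961/11600233) = 749133/11600233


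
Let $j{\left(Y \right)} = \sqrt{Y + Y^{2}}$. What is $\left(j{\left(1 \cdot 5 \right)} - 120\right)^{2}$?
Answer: $\left(120 - \sqrt{30}\right)^{2} \approx 13115.0$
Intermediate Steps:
$\left(j{\left(1 \cdot 5 \right)} - 120\right)^{2} = \left(\sqrt{1 \cdot 5 \left(1 + 1 \cdot 5\right)} - 120\right)^{2} = \left(\sqrt{5 \left(1 + 5\right)} - 120\right)^{2} = \left(\sqrt{5 \cdot 6} - 120\right)^{2} = \left(\sqrt{30} - 120\right)^{2} = \left(-120 + \sqrt{30}\right)^{2}$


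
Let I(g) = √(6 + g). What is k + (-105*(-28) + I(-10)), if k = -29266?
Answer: -26326 + 2*I ≈ -26326.0 + 2.0*I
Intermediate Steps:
k + (-105*(-28) + I(-10)) = -29266 + (-105*(-28) + √(6 - 10)) = -29266 + (2940 + √(-4)) = -29266 + (2940 + 2*I) = -26326 + 2*I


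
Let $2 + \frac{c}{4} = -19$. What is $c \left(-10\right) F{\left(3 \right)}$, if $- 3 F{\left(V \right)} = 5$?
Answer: $-1400$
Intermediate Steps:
$c = -84$ ($c = -8 + 4 \left(-19\right) = -8 - 76 = -84$)
$F{\left(V \right)} = - \frac{5}{3}$ ($F{\left(V \right)} = \left(- \frac{1}{3}\right) 5 = - \frac{5}{3}$)
$c \left(-10\right) F{\left(3 \right)} = \left(-84\right) \left(-10\right) \left(- \frac{5}{3}\right) = 840 \left(- \frac{5}{3}\right) = -1400$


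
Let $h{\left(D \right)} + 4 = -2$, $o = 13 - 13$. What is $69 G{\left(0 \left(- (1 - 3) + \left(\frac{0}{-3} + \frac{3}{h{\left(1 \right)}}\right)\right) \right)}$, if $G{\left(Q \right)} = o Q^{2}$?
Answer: $0$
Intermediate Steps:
$o = 0$ ($o = 13 - 13 = 0$)
$h{\left(D \right)} = -6$ ($h{\left(D \right)} = -4 - 2 = -6$)
$G{\left(Q \right)} = 0$ ($G{\left(Q \right)} = 0 Q^{2} = 0$)
$69 G{\left(0 \left(- (1 - 3) + \left(\frac{0}{-3} + \frac{3}{h{\left(1 \right)}}\right)\right) \right)} = 69 \cdot 0 = 0$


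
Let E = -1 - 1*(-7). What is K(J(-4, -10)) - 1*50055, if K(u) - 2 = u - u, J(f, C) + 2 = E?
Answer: -50053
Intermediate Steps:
E = 6 (E = -1 + 7 = 6)
J(f, C) = 4 (J(f, C) = -2 + 6 = 4)
K(u) = 2 (K(u) = 2 + (u - u) = 2 + 0 = 2)
K(J(-4, -10)) - 1*50055 = 2 - 1*50055 = 2 - 50055 = -50053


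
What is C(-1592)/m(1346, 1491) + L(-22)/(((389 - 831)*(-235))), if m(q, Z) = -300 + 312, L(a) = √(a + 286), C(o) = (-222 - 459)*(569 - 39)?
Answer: -60155/2 + √66/51935 ≈ -30078.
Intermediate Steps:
C(o) = -360930 (C(o) = -681*530 = -360930)
L(a) = √(286 + a)
m(q, Z) = 12
C(-1592)/m(1346, 1491) + L(-22)/(((389 - 831)*(-235))) = -360930/12 + √(286 - 22)/(((389 - 831)*(-235))) = -360930*1/12 + √264/((-442*(-235))) = -60155/2 + (2*√66)/103870 = -60155/2 + (2*√66)*(1/103870) = -60155/2 + √66/51935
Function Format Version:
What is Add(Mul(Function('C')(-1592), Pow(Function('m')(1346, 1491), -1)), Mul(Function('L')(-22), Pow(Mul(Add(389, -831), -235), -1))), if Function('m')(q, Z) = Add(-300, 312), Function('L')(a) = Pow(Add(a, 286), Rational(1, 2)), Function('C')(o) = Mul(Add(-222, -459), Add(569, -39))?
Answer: Add(Rational(-60155, 2), Mul(Rational(1, 51935), Pow(66, Rational(1, 2)))) ≈ -30078.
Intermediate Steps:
Function('C')(o) = -360930 (Function('C')(o) = Mul(-681, 530) = -360930)
Function('L')(a) = Pow(Add(286, a), Rational(1, 2))
Function('m')(q, Z) = 12
Add(Mul(Function('C')(-1592), Pow(Function('m')(1346, 1491), -1)), Mul(Function('L')(-22), Pow(Mul(Add(389, -831), -235), -1))) = Add(Mul(-360930, Pow(12, -1)), Mul(Pow(Add(286, -22), Rational(1, 2)), Pow(Mul(Add(389, -831), -235), -1))) = Add(Mul(-360930, Rational(1, 12)), Mul(Pow(264, Rational(1, 2)), Pow(Mul(-442, -235), -1))) = Add(Rational(-60155, 2), Mul(Mul(2, Pow(66, Rational(1, 2))), Pow(103870, -1))) = Add(Rational(-60155, 2), Mul(Mul(2, Pow(66, Rational(1, 2))), Rational(1, 103870))) = Add(Rational(-60155, 2), Mul(Rational(1, 51935), Pow(66, Rational(1, 2))))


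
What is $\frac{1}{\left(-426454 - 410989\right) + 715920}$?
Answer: $- \frac{1}{121523} \approx -8.2289 \cdot 10^{-6}$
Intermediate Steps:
$\frac{1}{\left(-426454 - 410989\right) + 715920} = \frac{1}{-837443 + 715920} = \frac{1}{-121523} = - \frac{1}{121523}$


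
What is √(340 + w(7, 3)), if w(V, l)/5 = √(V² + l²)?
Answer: √(340 + 5*√58) ≈ 19.444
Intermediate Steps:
w(V, l) = 5*√(V² + l²)
√(340 + w(7, 3)) = √(340 + 5*√(7² + 3²)) = √(340 + 5*√(49 + 9)) = √(340 + 5*√58)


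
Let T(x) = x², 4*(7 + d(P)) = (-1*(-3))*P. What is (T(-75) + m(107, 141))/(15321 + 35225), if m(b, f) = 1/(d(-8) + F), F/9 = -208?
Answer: 5301562/47639605 ≈ 0.11128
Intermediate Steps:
F = -1872 (F = 9*(-208) = -1872)
d(P) = -7 + 3*P/4 (d(P) = -7 + ((-1*(-3))*P)/4 = -7 + (3*P)/4 = -7 + 3*P/4)
m(b, f) = -1/1885 (m(b, f) = 1/((-7 + (¾)*(-8)) - 1872) = 1/((-7 - 6) - 1872) = 1/(-13 - 1872) = 1/(-1885) = -1/1885)
(T(-75) + m(107, 141))/(15321 + 35225) = ((-75)² - 1/1885)/(15321 + 35225) = (5625 - 1/1885)/50546 = (10603124/1885)*(1/50546) = 5301562/47639605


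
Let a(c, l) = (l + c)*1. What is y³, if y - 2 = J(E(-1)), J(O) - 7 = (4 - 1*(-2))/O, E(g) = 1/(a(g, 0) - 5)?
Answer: -19683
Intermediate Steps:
a(c, l) = c + l (a(c, l) = (c + l)*1 = c + l)
E(g) = 1/(-5 + g) (E(g) = 1/((g + 0) - 5) = 1/(g - 5) = 1/(-5 + g))
J(O) = 7 + 6/O (J(O) = 7 + (4 - 1*(-2))/O = 7 + (4 + 2)/O = 7 + 6/O)
y = -27 (y = 2 + (7 + 6/(1/(-5 - 1))) = 2 + (7 + 6/(1/(-6))) = 2 + (7 + 6/(-⅙)) = 2 + (7 + 6*(-6)) = 2 + (7 - 36) = 2 - 29 = -27)
y³ = (-27)³ = -19683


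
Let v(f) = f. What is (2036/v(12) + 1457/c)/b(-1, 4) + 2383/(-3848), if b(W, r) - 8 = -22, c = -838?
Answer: -427096519/33858552 ≈ -12.614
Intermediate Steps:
b(W, r) = -14 (b(W, r) = 8 - 22 = -14)
(2036/v(12) + 1457/c)/b(-1, 4) + 2383/(-3848) = (2036/12 + 1457/(-838))/(-14) + 2383/(-3848) = (2036*(1/12) + 1457*(-1/838))*(-1/14) + 2383*(-1/3848) = (509/3 - 1457/838)*(-1/14) - 2383/3848 = (422171/2514)*(-1/14) - 2383/3848 = -422171/35196 - 2383/3848 = -427096519/33858552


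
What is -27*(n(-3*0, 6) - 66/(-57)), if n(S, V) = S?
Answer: -594/19 ≈ -31.263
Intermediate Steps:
-27*(n(-3*0, 6) - 66/(-57)) = -27*(-3*0 - 66/(-57)) = -27*(0 - 66*(-1/57)) = -27*(0 + 22/19) = -27*22/19 = -594/19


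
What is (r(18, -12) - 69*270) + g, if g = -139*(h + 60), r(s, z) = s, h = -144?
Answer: -6936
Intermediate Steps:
g = 11676 (g = -139*(-144 + 60) = -139*(-84) = 11676)
(r(18, -12) - 69*270) + g = (18 - 69*270) + 11676 = (18 - 18630) + 11676 = -18612 + 11676 = -6936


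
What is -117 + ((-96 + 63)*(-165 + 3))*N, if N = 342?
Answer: 1828215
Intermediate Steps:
-117 + ((-96 + 63)*(-165 + 3))*N = -117 + ((-96 + 63)*(-165 + 3))*342 = -117 - 33*(-162)*342 = -117 + 5346*342 = -117 + 1828332 = 1828215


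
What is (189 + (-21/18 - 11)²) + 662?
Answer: 35965/36 ≈ 999.03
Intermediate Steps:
(189 + (-21/18 - 11)²) + 662 = (189 + (-21*1/18 - 11)²) + 662 = (189 + (-7/6 - 11)²) + 662 = (189 + (-73/6)²) + 662 = (189 + 5329/36) + 662 = 12133/36 + 662 = 35965/36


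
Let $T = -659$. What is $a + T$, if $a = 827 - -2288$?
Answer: $2456$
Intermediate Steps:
$a = 3115$ ($a = 827 + 2288 = 3115$)
$a + T = 3115 - 659 = 2456$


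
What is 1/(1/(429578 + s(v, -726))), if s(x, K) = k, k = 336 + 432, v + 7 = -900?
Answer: 430346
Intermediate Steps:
v = -907 (v = -7 - 900 = -907)
k = 768
s(x, K) = 768
1/(1/(429578 + s(v, -726))) = 1/(1/(429578 + 768)) = 1/(1/430346) = 430346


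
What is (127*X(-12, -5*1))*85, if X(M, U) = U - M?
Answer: 75565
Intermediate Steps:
(127*X(-12, -5*1))*85 = (127*(-5*1 - 1*(-12)))*85 = (127*(-5 + 12))*85 = (127*7)*85 = 889*85 = 75565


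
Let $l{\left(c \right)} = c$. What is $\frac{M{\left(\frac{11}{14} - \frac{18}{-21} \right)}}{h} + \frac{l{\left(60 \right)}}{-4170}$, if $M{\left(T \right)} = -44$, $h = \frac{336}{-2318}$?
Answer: $\frac{1772027}{5838} \approx 303.53$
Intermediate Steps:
$h = - \frac{168}{1159}$ ($h = 336 \left(- \frac{1}{2318}\right) = - \frac{168}{1159} \approx -0.14495$)
$\frac{M{\left(\frac{11}{14} - \frac{18}{-21} \right)}}{h} + \frac{l{\left(60 \right)}}{-4170} = - \frac{44}{- \frac{168}{1159}} + \frac{60}{-4170} = \left(-44\right) \left(- \frac{1159}{168}\right) + 60 \left(- \frac{1}{4170}\right) = \frac{12749}{42} - \frac{2}{139} = \frac{1772027}{5838}$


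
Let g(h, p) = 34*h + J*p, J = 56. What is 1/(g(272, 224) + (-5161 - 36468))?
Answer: -1/19837 ≈ -5.0411e-5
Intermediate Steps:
g(h, p) = 34*h + 56*p
1/(g(272, 224) + (-5161 - 36468)) = 1/((34*272 + 56*224) + (-5161 - 36468)) = 1/((9248 + 12544) - 41629) = 1/(21792 - 41629) = 1/(-19837) = -1/19837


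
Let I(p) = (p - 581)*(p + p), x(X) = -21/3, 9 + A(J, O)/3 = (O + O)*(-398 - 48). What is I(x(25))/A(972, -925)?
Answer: 2744/825091 ≈ 0.0033257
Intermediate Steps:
A(J, O) = -27 - 2676*O (A(J, O) = -27 + 3*((O + O)*(-398 - 48)) = -27 + 3*((2*O)*(-446)) = -27 + 3*(-892*O) = -27 - 2676*O)
x(X) = -7 (x(X) = -21*1/3 = -7)
I(p) = 2*p*(-581 + p) (I(p) = (-581 + p)*(2*p) = 2*p*(-581 + p))
I(x(25))/A(972, -925) = (2*(-7)*(-581 - 7))/(-27 - 2676*(-925)) = (2*(-7)*(-588))/(-27 + 2475300) = 8232/2475273 = 8232*(1/2475273) = 2744/825091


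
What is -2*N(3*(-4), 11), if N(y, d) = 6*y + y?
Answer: 168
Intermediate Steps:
N(y, d) = 7*y
-2*N(3*(-4), 11) = -14*3*(-4) = -14*(-12) = -2*(-84) = 168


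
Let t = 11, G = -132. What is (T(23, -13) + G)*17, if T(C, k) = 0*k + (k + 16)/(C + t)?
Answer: -4485/2 ≈ -2242.5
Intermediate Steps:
T(C, k) = (16 + k)/(11 + C) (T(C, k) = 0*k + (k + 16)/(C + 11) = 0 + (16 + k)/(11 + C) = (16 + k)/(11 + C))
(T(23, -13) + G)*17 = ((16 - 13)/(11 + 23) - 132)*17 = (3/34 - 132)*17 = -4485/34*17 = -4485/2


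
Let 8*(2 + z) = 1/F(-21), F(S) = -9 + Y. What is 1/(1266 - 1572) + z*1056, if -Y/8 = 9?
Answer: -1940315/918 ≈ -2113.6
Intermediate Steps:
Y = -72 (Y = -8*9 = -72)
F(S) = -81 (F(S) = -9 - 72 = -81)
z = -1297/648 (z = -2 + (⅛)/(-81) = -2 + (⅛)*(-1/81) = -2 - 1/648 = -1297/648 ≈ -2.0015)
1/(1266 - 1572) + z*1056 = 1/(1266 - 1572) - 1297/648*1056 = 1/(-306) - 57068/27 = -1/306 - 57068/27 = -1940315/918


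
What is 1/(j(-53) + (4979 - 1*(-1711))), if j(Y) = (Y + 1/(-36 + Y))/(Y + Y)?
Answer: 4717/31559089 ≈ 0.00014947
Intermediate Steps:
j(Y) = (Y + 1/(-36 + Y))/(2*Y) (j(Y) = (Y + 1/(-36 + Y))/((2*Y)) = (Y + 1/(-36 + Y))*(1/(2*Y)) = (Y + 1/(-36 + Y))/(2*Y))
1/(j(-53) + (4979 - 1*(-1711))) = 1/((½)*(1 + (-53)² - 36*(-53))/(-53*(-36 - 53)) + (4979 - 1*(-1711))) = 1/((½)*(-1/53)*(1 + 2809 + 1908)/(-89) + (4979 + 1711)) = 1/((½)*(-1/53)*(-1/89)*4718 + 6690) = 1/(2359/4717 + 6690) = 1/(31559089/4717) = 4717/31559089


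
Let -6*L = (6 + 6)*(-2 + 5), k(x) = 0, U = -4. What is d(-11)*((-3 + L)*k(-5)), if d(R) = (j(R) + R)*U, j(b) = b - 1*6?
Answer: 0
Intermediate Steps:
L = -6 (L = -(6 + 6)*(-2 + 5)/6 = -2*3 = -1/6*36 = -6)
j(b) = -6 + b (j(b) = b - 6 = -6 + b)
d(R) = 24 - 8*R (d(R) = ((-6 + R) + R)*(-4) = (-6 + 2*R)*(-4) = 24 - 8*R)
d(-11)*((-3 + L)*k(-5)) = (24 - 8*(-11))*((-3 - 6)*0) = (24 + 88)*(-9*0) = 112*0 = 0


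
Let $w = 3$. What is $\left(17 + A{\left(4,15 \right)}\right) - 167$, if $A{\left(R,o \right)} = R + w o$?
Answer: $-101$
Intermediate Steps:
$A{\left(R,o \right)} = R + 3 o$
$\left(17 + A{\left(4,15 \right)}\right) - 167 = \left(17 + \left(4 + 3 \cdot 15\right)\right) - 167 = \left(17 + \left(4 + 45\right)\right) - 167 = \left(17 + 49\right) - 167 = 66 - 167 = -101$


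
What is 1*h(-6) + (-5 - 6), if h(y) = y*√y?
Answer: -11 - 6*I*√6 ≈ -11.0 - 14.697*I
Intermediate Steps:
h(y) = y^(3/2)
1*h(-6) + (-5 - 6) = 1*(-6)^(3/2) + (-5 - 6) = 1*(-6*I*√6) - 11 = -6*I*√6 - 11 = -11 - 6*I*√6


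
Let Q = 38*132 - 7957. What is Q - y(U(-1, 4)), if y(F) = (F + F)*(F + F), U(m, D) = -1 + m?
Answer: -2957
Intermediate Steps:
Q = -2941 (Q = 5016 - 7957 = -2941)
y(F) = 4*F**2 (y(F) = (2*F)*(2*F) = 4*F**2)
Q - y(U(-1, 4)) = -2941 - 4*(-1 - 1)**2 = -2941 - 4*(-2)**2 = -2941 - 4*4 = -2941 - 1*16 = -2941 - 16 = -2957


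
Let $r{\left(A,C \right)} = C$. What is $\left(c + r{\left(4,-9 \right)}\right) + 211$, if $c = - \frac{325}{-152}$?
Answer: $\frac{31029}{152} \approx 204.14$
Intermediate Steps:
$c = \frac{325}{152}$ ($c = \left(-325\right) \left(- \frac{1}{152}\right) = \frac{325}{152} \approx 2.1382$)
$\left(c + r{\left(4,-9 \right)}\right) + 211 = \left(\frac{325}{152} - 9\right) + 211 = - \frac{1043}{152} + 211 = \frac{31029}{152}$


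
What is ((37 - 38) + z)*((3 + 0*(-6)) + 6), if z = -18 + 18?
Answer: -9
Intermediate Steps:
z = 0
((37 - 38) + z)*((3 + 0*(-6)) + 6) = ((37 - 38) + 0)*((3 + 0*(-6)) + 6) = (-1 + 0)*((3 + 0) + 6) = -(3 + 6) = -1*9 = -9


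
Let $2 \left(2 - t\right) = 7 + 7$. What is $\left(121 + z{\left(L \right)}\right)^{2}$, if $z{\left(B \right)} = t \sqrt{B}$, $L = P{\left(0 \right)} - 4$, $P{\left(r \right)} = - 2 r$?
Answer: $14541 - 2420 i \approx 14541.0 - 2420.0 i$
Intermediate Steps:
$t = -5$ ($t = 2 - \frac{7 + 7}{2} = 2 - 7 = -5$)
$L = -4$ ($L = \left(-2\right) 0 - 4 = 0 - 4 = -4$)
$z{\left(B \right)} = - 5 \sqrt{B}$
$\left(121 + z{\left(L \right)}\right)^{2} = \left(121 - 5 \sqrt{-4}\right)^{2} = \left(121 - 5 \cdot 2 i\right)^{2} = \left(121 - 10 i\right)^{2}$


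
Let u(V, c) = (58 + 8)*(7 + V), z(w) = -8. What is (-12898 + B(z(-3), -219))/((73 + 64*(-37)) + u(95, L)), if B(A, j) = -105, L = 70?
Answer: -13003/4437 ≈ -2.9306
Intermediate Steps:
u(V, c) = 462 + 66*V (u(V, c) = 66*(7 + V) = 462 + 66*V)
(-12898 + B(z(-3), -219))/((73 + 64*(-37)) + u(95, L)) = (-12898 - 105)/((73 + 64*(-37)) + (462 + 66*95)) = -13003/((73 - 2368) + (462 + 6270)) = -13003/(-2295 + 6732) = -13003/4437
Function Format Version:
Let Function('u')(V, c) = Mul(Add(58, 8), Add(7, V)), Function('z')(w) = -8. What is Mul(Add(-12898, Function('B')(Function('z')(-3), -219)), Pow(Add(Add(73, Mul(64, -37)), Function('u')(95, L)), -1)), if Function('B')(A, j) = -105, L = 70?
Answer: Rational(-13003, 4437) ≈ -2.9306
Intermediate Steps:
Function('u')(V, c) = Add(462, Mul(66, V)) (Function('u')(V, c) = Mul(66, Add(7, V)) = Add(462, Mul(66, V)))
Mul(Add(-12898, Function('B')(Function('z')(-3), -219)), Pow(Add(Add(73, Mul(64, -37)), Function('u')(95, L)), -1)) = Mul(Add(-12898, -105), Pow(Add(Add(73, Mul(64, -37)), Add(462, Mul(66, 95))), -1)) = Mul(-13003, Pow(Add(Add(73, -2368), Add(462, 6270)), -1)) = Mul(-13003, Pow(Add(-2295, 6732), -1)) = Mul(-13003, Pow(4437, -1)) = Mul(-13003, Rational(1, 4437)) = Rational(-13003, 4437)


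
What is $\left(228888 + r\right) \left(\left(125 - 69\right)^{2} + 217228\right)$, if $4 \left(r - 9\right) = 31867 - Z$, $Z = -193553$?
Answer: $62859271728$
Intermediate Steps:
$r = 56364$ ($r = 9 + \frac{31867 - -193553}{4} = 9 + \frac{31867 + 193553}{4} = 9 + \frac{1}{4} \cdot 225420 = 9 + 56355 = 56364$)
$\left(228888 + r\right) \left(\left(125 - 69\right)^{2} + 217228\right) = \left(228888 + 56364\right) \left(\left(125 - 69\right)^{2} + 217228\right) = 285252 \left(56^{2} + 217228\right) = 285252 \left(3136 + 217228\right) = 285252 \cdot 220364 = 62859271728$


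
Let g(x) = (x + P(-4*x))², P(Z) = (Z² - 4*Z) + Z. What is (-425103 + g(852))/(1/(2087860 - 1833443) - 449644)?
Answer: -34385266562094567249/114397077547 ≈ -3.0058e+8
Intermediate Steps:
P(Z) = Z² - 3*Z
g(x) = (x - 4*x*(-3 - 4*x))² (g(x) = (x + (-4*x)*(-3 - 4*x))² = (x - 4*x*(-3 - 4*x))²)
(-425103 + g(852))/(1/(2087860 - 1833443) - 449644) = (-425103 + 852²*(13 + 16*852)²)/(1/(2087860 - 1833443) - 449644) = (-425103 + 725904*(13 + 13632)²)/(1/254417 - 449644) = (-425103 + 725904*13645²)/(1/254417 - 449644) = (-425103 + 725904*186186025)/(-114397077547/254417) = (-425103 + 135153180291600)*(-254417/114397077547) = 135153179866497*(-254417/114397077547) = -34385266562094567249/114397077547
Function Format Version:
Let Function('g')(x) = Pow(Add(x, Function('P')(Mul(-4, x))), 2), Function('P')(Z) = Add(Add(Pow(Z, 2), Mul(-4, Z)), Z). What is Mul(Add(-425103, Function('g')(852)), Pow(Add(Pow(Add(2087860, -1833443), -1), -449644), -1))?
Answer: Rational(-34385266562094567249, 114397077547) ≈ -3.0058e+8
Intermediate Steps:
Function('P')(Z) = Add(Pow(Z, 2), Mul(-3, Z))
Function('g')(x) = Pow(Add(x, Mul(-4, x, Add(-3, Mul(-4, x)))), 2) (Function('g')(x) = Pow(Add(x, Mul(Mul(-4, x), Add(-3, Mul(-4, x)))), 2) = Pow(Add(x, Mul(-4, x, Add(-3, Mul(-4, x)))), 2))
Mul(Add(-425103, Function('g')(852)), Pow(Add(Pow(Add(2087860, -1833443), -1), -449644), -1)) = Mul(Add(-425103, Mul(Pow(852, 2), Pow(Add(13, Mul(16, 852)), 2))), Pow(Add(Pow(Add(2087860, -1833443), -1), -449644), -1)) = Mul(Add(-425103, Mul(725904, Pow(Add(13, 13632), 2))), Pow(Add(Pow(254417, -1), -449644), -1)) = Mul(Add(-425103, Mul(725904, Pow(13645, 2))), Pow(Add(Rational(1, 254417), -449644), -1)) = Mul(Add(-425103, Mul(725904, 186186025)), Pow(Rational(-114397077547, 254417), -1)) = Mul(Add(-425103, 135153180291600), Rational(-254417, 114397077547)) = Mul(135153179866497, Rational(-254417, 114397077547)) = Rational(-34385266562094567249, 114397077547)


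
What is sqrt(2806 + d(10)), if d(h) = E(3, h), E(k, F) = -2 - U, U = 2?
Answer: sqrt(2802) ≈ 52.934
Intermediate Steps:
E(k, F) = -4 (E(k, F) = -2 - 1*2 = -2 - 2 = -4)
d(h) = -4
sqrt(2806 + d(10)) = sqrt(2806 - 4) = sqrt(2802)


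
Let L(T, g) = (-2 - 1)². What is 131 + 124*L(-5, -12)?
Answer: 1247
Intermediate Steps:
L(T, g) = 9 (L(T, g) = (-3)² = 9)
131 + 124*L(-5, -12) = 131 + 124*9 = 131 + 1116 = 1247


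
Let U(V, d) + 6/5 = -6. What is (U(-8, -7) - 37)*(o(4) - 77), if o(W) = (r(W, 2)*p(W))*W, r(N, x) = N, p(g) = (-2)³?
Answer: 9061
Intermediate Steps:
p(g) = -8
U(V, d) = -36/5 (U(V, d) = -6/5 - 6 = -36/5)
o(W) = -8*W² (o(W) = (W*(-8))*W = (-8*W)*W = -8*W²)
(U(-8, -7) - 37)*(o(4) - 77) = (-36/5 - 37)*(-8*4² - 77) = -221*(-8*16 - 77)/5 = -221*(-128 - 77)/5 = -221/5*(-205) = 9061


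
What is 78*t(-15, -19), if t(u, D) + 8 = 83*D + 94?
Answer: -116298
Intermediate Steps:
t(u, D) = 86 + 83*D (t(u, D) = -8 + (83*D + 94) = -8 + (94 + 83*D) = 86 + 83*D)
78*t(-15, -19) = 78*(86 + 83*(-19)) = 78*(86 - 1577) = 78*(-1491) = -116298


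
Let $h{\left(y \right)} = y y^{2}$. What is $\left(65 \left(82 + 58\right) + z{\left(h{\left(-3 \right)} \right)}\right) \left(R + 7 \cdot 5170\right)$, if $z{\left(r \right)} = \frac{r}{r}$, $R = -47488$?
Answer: $-102823098$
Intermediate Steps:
$h{\left(y \right)} = y^{3}$
$z{\left(r \right)} = 1$
$\left(65 \left(82 + 58\right) + z{\left(h{\left(-3 \right)} \right)}\right) \left(R + 7 \cdot 5170\right) = \left(65 \left(82 + 58\right) + 1\right) \left(-47488 + 7 \cdot 5170\right) = \left(65 \cdot 140 + 1\right) \left(-47488 + 36190\right) = \left(9100 + 1\right) \left(-11298\right) = 9101 \left(-11298\right) = -102823098$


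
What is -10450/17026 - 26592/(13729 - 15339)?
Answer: 108982723/6852965 ≈ 15.903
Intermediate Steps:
-10450/17026 - 26592/(13729 - 15339) = -10450*1/17026 - 26592/(-1610) = -5225/8513 - 26592*(-1/1610) = -5225/8513 + 13296/805 = 108982723/6852965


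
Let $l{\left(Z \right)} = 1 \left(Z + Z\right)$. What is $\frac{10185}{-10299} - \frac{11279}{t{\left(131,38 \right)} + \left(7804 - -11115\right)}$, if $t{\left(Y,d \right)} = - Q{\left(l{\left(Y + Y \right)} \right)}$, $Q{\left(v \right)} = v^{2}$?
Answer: $- \frac{829234708}{877670481} \approx -0.94481$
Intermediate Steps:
$l{\left(Z \right)} = 2 Z$ ($l{\left(Z \right)} = 1 \cdot 2 Z = 2 Z$)
$t{\left(Y,d \right)} = - 16 Y^{2}$ ($t{\left(Y,d \right)} = - \left(2 \left(Y + Y\right)\right)^{2} = - \left(2 \cdot 2 Y\right)^{2} = - \left(4 Y\right)^{2} = - 16 Y^{2}$)
$\frac{10185}{-10299} - \frac{11279}{t{\left(131,38 \right)} + \left(7804 - -11115\right)} = \frac{10185}{-10299} - \frac{11279}{- 16 \cdot 131^{2} + \left(7804 - -11115\right)} = 10185 \left(- \frac{1}{10299}\right) - \frac{11279}{\left(-16\right) 17161 + \left(7804 + 11115\right)} = - \frac{3395}{3433} - \frac{11279}{-274576 + 18919} = - \frac{3395}{3433} - \frac{11279}{-255657} = - \frac{3395}{3433} - - \frac{11279}{255657} = - \frac{3395}{3433} + \frac{11279}{255657} = - \frac{829234708}{877670481}$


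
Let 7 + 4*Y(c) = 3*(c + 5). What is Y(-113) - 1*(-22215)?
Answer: 88529/4 ≈ 22132.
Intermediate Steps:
Y(c) = 2 + 3*c/4 (Y(c) = -7/4 + (3*(c + 5))/4 = -7/4 + (3*(5 + c))/4 = -7/4 + (15 + 3*c)/4 = -7/4 + (15/4 + 3*c/4) = 2 + 3*c/4)
Y(-113) - 1*(-22215) = (2 + (3/4)*(-113)) - 1*(-22215) = (2 - 339/4) + 22215 = -331/4 + 22215 = 88529/4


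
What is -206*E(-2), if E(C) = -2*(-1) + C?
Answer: 0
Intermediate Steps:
E(C) = 2 + C
-206*E(-2) = -206*(2 - 2) = -206*0 = 0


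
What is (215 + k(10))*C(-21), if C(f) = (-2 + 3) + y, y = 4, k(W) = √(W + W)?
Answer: 1075 + 10*√5 ≈ 1097.4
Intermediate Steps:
k(W) = √2*√W (k(W) = √(2*W) = √2*√W)
C(f) = 5 (C(f) = (-2 + 3) + 4 = 1 + 4 = 5)
(215 + k(10))*C(-21) = (215 + √2*√10)*5 = (215 + 2*√5)*5 = 1075 + 10*√5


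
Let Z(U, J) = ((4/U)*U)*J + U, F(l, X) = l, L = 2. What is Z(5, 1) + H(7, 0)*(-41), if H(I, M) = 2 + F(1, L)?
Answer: -114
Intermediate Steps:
Z(U, J) = U + 4*J (Z(U, J) = 4*J + U = U + 4*J)
H(I, M) = 3 (H(I, M) = 2 + 1 = 3)
Z(5, 1) + H(7, 0)*(-41) = (5 + 4*1) + 3*(-41) = (5 + 4) - 123 = 9 - 123 = -114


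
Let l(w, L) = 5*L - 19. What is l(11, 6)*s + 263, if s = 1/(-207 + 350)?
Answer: 3420/13 ≈ 263.08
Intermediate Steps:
l(w, L) = -19 + 5*L
s = 1/143 ≈ 0.0069930
l(11, 6)*s + 263 = (-19 + 5*6)*(1/143) + 263 = (-19 + 30)*(1/143) + 263 = 11*(1/143) + 263 = 1/13 + 263 = 3420/13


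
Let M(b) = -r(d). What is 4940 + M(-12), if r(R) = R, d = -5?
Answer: 4945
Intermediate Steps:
M(b) = 5 (M(b) = -1*(-5) = 5)
4940 + M(-12) = 4940 + 5 = 4945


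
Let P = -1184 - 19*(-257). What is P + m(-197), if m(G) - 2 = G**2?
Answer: 42510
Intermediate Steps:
m(G) = 2 + G**2
P = 3699 (P = -1184 - 1*(-4883) = -1184 + 4883 = 3699)
P + m(-197) = 3699 + (2 + (-197)**2) = 3699 + (2 + 38809) = 3699 + 38811 = 42510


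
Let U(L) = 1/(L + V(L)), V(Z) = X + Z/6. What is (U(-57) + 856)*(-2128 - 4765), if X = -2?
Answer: -808342110/137 ≈ -5.9003e+6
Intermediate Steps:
V(Z) = -2 + Z/6
U(L) = 1/(-2 + 7*L/6) (U(L) = 1/(L + (-2 + L/6)) = 1/(-2 + 7*L/6))
(U(-57) + 856)*(-2128 - 4765) = (6/(-12 + 7*(-57)) + 856)*(-2128 - 4765) = (6/(-12 - 399) + 856)*(-6893) = (6/(-411) + 856)*(-6893) = (6*(-1/411) + 856)*(-6893) = (-2/137 + 856)*(-6893) = (117270/137)*(-6893) = -808342110/137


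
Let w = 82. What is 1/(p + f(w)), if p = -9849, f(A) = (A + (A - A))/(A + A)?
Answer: -2/19697 ≈ -0.00010154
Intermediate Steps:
f(A) = ½ (f(A) = (A + 0)/((2*A)) = A*(1/(2*A)) = ½)
1/(p + f(w)) = 1/(-9849 + ½) = 1/(-19697/2) = -2/19697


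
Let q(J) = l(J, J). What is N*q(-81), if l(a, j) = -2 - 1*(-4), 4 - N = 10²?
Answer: -192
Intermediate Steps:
N = -96 (N = 4 - 1*10² = 4 - 1*100 = 4 - 100 = -96)
l(a, j) = 2 (l(a, j) = -2 + 4 = 2)
q(J) = 2
N*q(-81) = -96*2 = -192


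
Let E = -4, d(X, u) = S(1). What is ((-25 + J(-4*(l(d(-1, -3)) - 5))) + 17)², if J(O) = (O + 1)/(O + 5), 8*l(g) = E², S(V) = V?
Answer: 15129/289 ≈ 52.349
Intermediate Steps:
d(X, u) = 1
l(g) = 2 (l(g) = (⅛)*(-4)² = (⅛)*16 = 2)
J(O) = (1 + O)/(5 + O)
((-25 + J(-4*(l(d(-1, -3)) - 5))) + 17)² = ((-25 + (1 - 4*(2 - 5))/(5 - 4*(2 - 5))) + 17)² = ((-25 + (1 - 4*(-3))/(5 - 4*(-3))) + 17)² = ((-25 + (1 + 12)/(5 + 12)) + 17)² = ((-25 + 13/17) + 17)² = (-412/17 + 17)² = (-123/17)² = 15129/289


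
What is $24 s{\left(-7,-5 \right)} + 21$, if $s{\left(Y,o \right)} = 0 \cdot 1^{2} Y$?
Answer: $21$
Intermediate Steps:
$s{\left(Y,o \right)} = 0$ ($s{\left(Y,o \right)} = 0 \cdot 1 Y = 0 Y = 0$)
$24 s{\left(-7,-5 \right)} + 21 = 24 \cdot 0 + 21 = 0 + 21 = 21$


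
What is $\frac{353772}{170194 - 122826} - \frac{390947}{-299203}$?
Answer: $\frac{1002967913}{114295546} \approx 8.7752$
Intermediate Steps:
$\frac{353772}{170194 - 122826} - \frac{390947}{-299203} = \frac{353772}{170194 - 122826} - - \frac{390947}{299203} = \frac{353772}{47368} + \frac{390947}{299203} = 353772 \cdot \frac{1}{47368} + \frac{390947}{299203} = \frac{2853}{382} + \frac{390947}{299203} = \frac{1002967913}{114295546}$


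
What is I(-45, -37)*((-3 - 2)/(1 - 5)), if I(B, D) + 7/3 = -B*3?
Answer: 995/6 ≈ 165.83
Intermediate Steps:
I(B, D) = -7/3 - 3*B (I(B, D) = -7/3 - B*3 = -7/3 - 3*B)
I(-45, -37)*((-3 - 2)/(1 - 5)) = (-7/3 - 3*(-45))*((-3 - 2)/(1 - 5)) = (-7/3 + 135)*(-5/(-4)) = 398*(-5*(-¼))/3 = (398/3)*(5/4) = 995/6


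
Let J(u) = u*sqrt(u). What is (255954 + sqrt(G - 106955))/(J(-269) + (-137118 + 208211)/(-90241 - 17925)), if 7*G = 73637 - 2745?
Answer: 108166*(-sqrt(4744551) + 1791678*I)/(7*(-71093*I + 29096654*sqrt(269))) ≈ -0.079172 + 58.014*I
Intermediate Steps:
G = 70892/7 (G = (73637 - 2745)/7 = (1/7)*70892 = 70892/7 ≈ 10127.)
J(u) = u**(3/2)
(255954 + sqrt(G - 106955))/(J(-269) + (-137118 + 208211)/(-90241 - 17925)) = (255954 + sqrt(70892/7 - 106955))/((-269)**(3/2) + (-137118 + 208211)/(-90241 - 17925)) = (255954 + sqrt(-677793/7))/(-269*I*sqrt(269) + 71093/(-108166)) = (255954 + I*sqrt(4744551)/7)/(-269*I*sqrt(269) + 71093*(-1/108166)) = (255954 + I*sqrt(4744551)/7)/(-269*I*sqrt(269) - 71093/108166) = (255954 + I*sqrt(4744551)/7)/(-71093/108166 - 269*I*sqrt(269))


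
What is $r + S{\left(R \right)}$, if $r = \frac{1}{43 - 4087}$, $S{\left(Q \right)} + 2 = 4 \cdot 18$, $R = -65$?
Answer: $\frac{283079}{4044} \approx 70.0$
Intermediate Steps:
$S{\left(Q \right)} = 70$ ($S{\left(Q \right)} = -2 + 4 \cdot 18 = -2 + 72 = 70$)
$r = - \frac{1}{4044}$ ($r = \frac{1}{-4044} = - \frac{1}{4044} \approx -0.00024728$)
$r + S{\left(R \right)} = - \frac{1}{4044} + 70 = \frac{283079}{4044}$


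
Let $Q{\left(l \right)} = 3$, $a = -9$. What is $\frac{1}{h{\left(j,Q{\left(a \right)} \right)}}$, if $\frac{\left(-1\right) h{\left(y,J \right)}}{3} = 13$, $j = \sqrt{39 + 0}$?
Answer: $- \frac{1}{39} \approx -0.025641$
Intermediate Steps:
$j = \sqrt{39} \approx 6.245$
$h{\left(y,J \right)} = -39$ ($h{\left(y,J \right)} = \left(-3\right) 13 = -39$)
$\frac{1}{h{\left(j,Q{\left(a \right)} \right)}} = \frac{1}{-39} = - \frac{1}{39}$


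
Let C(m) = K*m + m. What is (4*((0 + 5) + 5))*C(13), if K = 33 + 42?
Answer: 39520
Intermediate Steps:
K = 75
C(m) = 76*m (C(m) = 75*m + m = 76*m)
(4*((0 + 5) + 5))*C(13) = (4*((0 + 5) + 5))*(76*13) = (4*(5 + 5))*988 = (4*10)*988 = 40*988 = 39520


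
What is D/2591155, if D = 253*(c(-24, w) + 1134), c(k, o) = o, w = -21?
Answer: 40227/370165 ≈ 0.10867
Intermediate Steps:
D = 281589 (D = 253*(-21 + 1134) = 253*1113 = 281589)
D/2591155 = 281589/2591155 = 281589*(1/2591155) = 40227/370165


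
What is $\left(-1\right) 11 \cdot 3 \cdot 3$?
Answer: $-99$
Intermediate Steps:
$\left(-1\right) 11 \cdot 3 \cdot 3 = \left(-11\right) 3 \cdot 3 = \left(-33\right) 3 = -99$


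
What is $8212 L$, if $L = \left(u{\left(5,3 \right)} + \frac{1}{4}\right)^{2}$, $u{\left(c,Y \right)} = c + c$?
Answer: $\frac{3451093}{4} \approx 8.6277 \cdot 10^{5}$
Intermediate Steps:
$u{\left(c,Y \right)} = 2 c$
$L = \frac{1681}{16}$ ($L = \left(2 \cdot 5 + \frac{1}{4}\right)^{2} = \left(10 + \frac{1}{4}\right)^{2} = \left(\frac{41}{4}\right)^{2} = \frac{1681}{16} \approx 105.06$)
$8212 L = 8212 \cdot \frac{1681}{16} = \frac{3451093}{4}$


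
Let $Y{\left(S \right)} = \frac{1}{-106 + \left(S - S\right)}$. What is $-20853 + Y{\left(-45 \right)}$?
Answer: $- \frac{2210419}{106} \approx -20853.0$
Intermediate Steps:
$Y{\left(S \right)} = - \frac{1}{106}$ ($Y{\left(S \right)} = \frac{1}{-106 + 0} = \frac{1}{-106} = - \frac{1}{106}$)
$-20853 + Y{\left(-45 \right)} = -20853 - \frac{1}{106} = - \frac{2210419}{106}$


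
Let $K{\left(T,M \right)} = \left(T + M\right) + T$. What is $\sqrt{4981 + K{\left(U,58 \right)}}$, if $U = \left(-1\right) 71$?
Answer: $\sqrt{4897} \approx 69.979$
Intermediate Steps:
$U = -71$
$K{\left(T,M \right)} = M + 2 T$ ($K{\left(T,M \right)} = \left(M + T\right) + T = M + 2 T$)
$\sqrt{4981 + K{\left(U,58 \right)}} = \sqrt{4981 + \left(58 + 2 \left(-71\right)\right)} = \sqrt{4981 + \left(58 - 142\right)} = \sqrt{4981 - 84} = \sqrt{4897}$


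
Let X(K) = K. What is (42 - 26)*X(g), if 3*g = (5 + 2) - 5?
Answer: 32/3 ≈ 10.667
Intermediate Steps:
g = ⅔ (g = ((5 + 2) - 5)/3 = (7 - 5)/3 = (⅓)*2 = ⅔ ≈ 0.66667)
(42 - 26)*X(g) = (42 - 26)*(⅔) = 16*(⅔) = 32/3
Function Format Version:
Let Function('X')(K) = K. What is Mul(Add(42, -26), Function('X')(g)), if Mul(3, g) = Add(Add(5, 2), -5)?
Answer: Rational(32, 3) ≈ 10.667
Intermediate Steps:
g = Rational(2, 3) (g = Mul(Rational(1, 3), Add(Add(5, 2), -5)) = Mul(Rational(1, 3), Add(7, -5)) = Mul(Rational(1, 3), 2) = Rational(2, 3) ≈ 0.66667)
Mul(Add(42, -26), Function('X')(g)) = Mul(Add(42, -26), Rational(2, 3)) = Mul(16, Rational(2, 3)) = Rational(32, 3)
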